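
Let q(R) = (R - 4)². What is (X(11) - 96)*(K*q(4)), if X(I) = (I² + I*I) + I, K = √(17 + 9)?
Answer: 0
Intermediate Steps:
K = √26 ≈ 5.0990
q(R) = (-4 + R)²
X(I) = I + 2*I² (X(I) = (I² + I²) + I = 2*I² + I = I + 2*I²)
(X(11) - 96)*(K*q(4)) = (11*(1 + 2*11) - 96)*(√26*(-4 + 4)²) = (11*(1 + 22) - 96)*(√26*0²) = (11*23 - 96)*(√26*0) = (253 - 96)*0 = 157*0 = 0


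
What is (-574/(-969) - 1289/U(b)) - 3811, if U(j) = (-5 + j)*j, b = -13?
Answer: -288414577/75582 ≈ -3815.9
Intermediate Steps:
U(j) = j*(-5 + j)
(-574/(-969) - 1289/U(b)) - 3811 = (-574/(-969) - 1289*(-1/(13*(-5 - 13)))) - 3811 = (-574*(-1/969) - 1289/((-13*(-18)))) - 3811 = (574/969 - 1289/234) - 3811 = -371575/75582 - 3811 = -288414577/75582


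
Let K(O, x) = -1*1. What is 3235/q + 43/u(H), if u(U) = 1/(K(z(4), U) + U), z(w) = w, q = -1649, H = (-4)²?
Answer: 1060370/1649 ≈ 643.04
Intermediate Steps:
H = 16
K(O, x) = -1
u(U) = 1/(-1 + U)
3235/q + 43/u(H) = 3235/(-1649) + 43/(1/(-1 + 16)) = 3235*(-1/1649) + 43/(1/15) = -3235/1649 + 43/(1/15) = -3235/1649 + 43*15 = -3235/1649 + 645 = 1060370/1649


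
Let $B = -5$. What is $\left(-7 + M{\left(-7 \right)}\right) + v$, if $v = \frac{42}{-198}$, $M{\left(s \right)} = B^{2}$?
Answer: $\frac{587}{33} \approx 17.788$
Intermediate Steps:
$M{\left(s \right)} = 25$ ($M{\left(s \right)} = \left(-5\right)^{2} = 25$)
$v = - \frac{7}{33}$ ($v = 42 \left(- \frac{1}{198}\right) = - \frac{7}{33} \approx -0.21212$)
$\left(-7 + M{\left(-7 \right)}\right) + v = \left(-7 + 25\right) - \frac{7}{33} = 18 - \frac{7}{33} = \frac{587}{33}$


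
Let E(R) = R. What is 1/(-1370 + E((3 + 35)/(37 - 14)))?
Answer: -23/31472 ≈ -0.00073081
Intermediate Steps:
1/(-1370 + E((3 + 35)/(37 - 14))) = 1/(-1370 + (3 + 35)/(37 - 14)) = 1/(-1370 + 38/23) = 1/(-31472/23) = -23/31472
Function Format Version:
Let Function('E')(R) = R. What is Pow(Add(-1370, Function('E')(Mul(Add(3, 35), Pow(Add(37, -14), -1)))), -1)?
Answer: Rational(-23, 31472) ≈ -0.00073081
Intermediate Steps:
Pow(Add(-1370, Function('E')(Mul(Add(3, 35), Pow(Add(37, -14), -1)))), -1) = Pow(Add(-1370, Mul(Add(3, 35), Pow(Add(37, -14), -1))), -1) = Pow(Add(-1370, Mul(38, Pow(23, -1))), -1) = Pow(Add(-1370, Mul(38, Rational(1, 23))), -1) = Pow(Add(-1370, Rational(38, 23)), -1) = Pow(Rational(-31472, 23), -1) = Rational(-23, 31472)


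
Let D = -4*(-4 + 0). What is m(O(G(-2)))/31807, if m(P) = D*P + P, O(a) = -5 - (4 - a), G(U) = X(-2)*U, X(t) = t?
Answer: -5/1871 ≈ -0.0026724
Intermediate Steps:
D = 16 (D = -4*(-4) = 16)
G(U) = -2*U
O(a) = -9 + a (O(a) = -5 + (-4 + a) = -9 + a)
m(P) = 17*P (m(P) = 16*P + P = 17*P)
m(O(G(-2)))/31807 = (17*(-9 - 2*(-2)))/31807 = (17*(-9 + 4))*(1/31807) = (17*(-5))*(1/31807) = -85*1/31807 = -5/1871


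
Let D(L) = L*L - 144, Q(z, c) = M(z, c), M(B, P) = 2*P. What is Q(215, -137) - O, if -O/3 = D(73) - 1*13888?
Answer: -26383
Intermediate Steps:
Q(z, c) = 2*c
D(L) = -144 + L² (D(L) = L² - 144 = -144 + L²)
O = 26109 (O = -3*((-144 + 73²) - 1*13888) = -3*((-144 + 5329) - 13888) = -3*(5185 - 13888) = -3*(-8703) = 26109)
Q(215, -137) - O = 2*(-137) - 1*26109 = -274 - 26109 = -26383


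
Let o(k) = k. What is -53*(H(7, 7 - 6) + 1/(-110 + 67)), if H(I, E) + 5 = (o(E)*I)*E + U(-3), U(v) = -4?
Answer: 4611/43 ≈ 107.23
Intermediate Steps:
H(I, E) = -9 + I*E² (H(I, E) = -5 + ((E*I)*E - 4) = -5 + (I*E² - 4) = -5 + (-4 + I*E²) = -9 + I*E²)
-53*(H(7, 7 - 6) + 1/(-110 + 67)) = -53*((-9 + 7*(7 - 6)²) + 1/(-110 + 67)) = -53*((-9 + 7*1²) + 1/(-43)) = -53*((-9 + 7*1) - 1/43) = -53*((-9 + 7) - 1/43) = -53*(-2 - 1/43) = -53*(-87/43) = 4611/43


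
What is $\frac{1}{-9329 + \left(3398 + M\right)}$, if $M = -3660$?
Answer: $- \frac{1}{9591} \approx -0.00010426$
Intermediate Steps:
$\frac{1}{-9329 + \left(3398 + M\right)} = \frac{1}{-9329 + \left(3398 - 3660\right)} = \frac{1}{-9329 - 262} = \frac{1}{-9591} = - \frac{1}{9591}$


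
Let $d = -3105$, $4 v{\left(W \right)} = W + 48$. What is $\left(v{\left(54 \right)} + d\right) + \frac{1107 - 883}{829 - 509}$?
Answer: $- \frac{15394}{5} \approx -3078.8$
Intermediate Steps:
$v{\left(W \right)} = 12 + \frac{W}{4}$ ($v{\left(W \right)} = \frac{W + 48}{4} = \frac{48 + W}{4} = 12 + \frac{W}{4}$)
$\left(v{\left(54 \right)} + d\right) + \frac{1107 - 883}{829 - 509} = \left(\left(12 + \frac{1}{4} \cdot 54\right) - 3105\right) + \frac{1107 - 883}{829 - 509} = \left(\left(12 + \frac{27}{2}\right) - 3105\right) + \frac{224}{320} = \left(\frac{51}{2} - 3105\right) + 224 \cdot \frac{1}{320} = - \frac{6159}{2} + \frac{7}{10} = - \frac{15394}{5}$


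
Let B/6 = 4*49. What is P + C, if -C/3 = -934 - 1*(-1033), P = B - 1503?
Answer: -624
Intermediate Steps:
B = 1176 (B = 6*(4*49) = 6*196 = 1176)
P = -327 (P = 1176 - 1503 = -327)
C = -297 (C = -3*(-934 - 1*(-1033)) = -3*(-934 + 1033) = -3*99 = -297)
P + C = -327 - 297 = -624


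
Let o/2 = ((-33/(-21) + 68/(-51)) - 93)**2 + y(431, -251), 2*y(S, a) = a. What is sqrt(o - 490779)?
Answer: I*sqrt(208954822)/21 ≈ 688.35*I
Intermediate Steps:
y(S, a) = a/2
o = 7478717/441 (o = 2*(((-33/(-21) + 68/(-51)) - 93)**2 + (1/2)*(-251)) = 2*(((-33*(-1/21) + 68*(-1/51)) - 93)**2 - 251/2) = 2*(((11/7 - 4/3) - 93)**2 - 251/2) = 2*((5/21 - 93)**2 - 251/2) = 2*((-1948/21)**2 - 251/2) = 2*(3794704/441 - 251/2) = 2*(7478717/882) = 7478717/441 ≈ 16959.)
sqrt(o - 490779) = sqrt(7478717/441 - 490779) = sqrt(-208954822/441) = I*sqrt(208954822)/21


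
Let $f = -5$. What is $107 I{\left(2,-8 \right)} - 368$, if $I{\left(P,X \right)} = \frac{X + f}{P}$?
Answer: $- \frac{2127}{2} \approx -1063.5$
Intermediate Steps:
$I{\left(P,X \right)} = \frac{-5 + X}{P}$ ($I{\left(P,X \right)} = \frac{X - 5}{P} = \frac{-5 + X}{P}$)
$107 I{\left(2,-8 \right)} - 368 = 107 \frac{-5 - 8}{2} - 368 = 107 \cdot \frac{1}{2} \left(-13\right) - 368 = 107 \left(- \frac{13}{2}\right) - 368 = - \frac{1391}{2} - 368 = - \frac{2127}{2}$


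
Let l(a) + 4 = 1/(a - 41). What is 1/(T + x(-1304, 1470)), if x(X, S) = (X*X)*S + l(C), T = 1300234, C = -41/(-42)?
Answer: 1681/4204032651708 ≈ 3.9985e-10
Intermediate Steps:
C = 41/42 (C = -41*(-1/42) = 41/42 ≈ 0.97619)
l(a) = -4 + 1/(-41 + a) (l(a) = -4 + 1/(a - 41) = -4 + 1/(-41 + a))
x(X, S) = -6766/1681 + S*X**2 (x(X, S) = (X*X)*S + (165 - 4*41/42)/(-41 + 41/42) = X**2*S + (165 - 82/21)/(-1681/42) = S*X**2 - 42/1681*3383/21 = S*X**2 - 6766/1681 = -6766/1681 + S*X**2)
1/(T + x(-1304, 1470)) = 1/(1300234 + (-6766/1681 + 1470*(-1304)**2)) = 1/(1300234 + (-6766/1681 + 1470*1700416)) = 1/(1300234 + (-6766/1681 + 2499611520)) = 1/(1300234 + 4201846958354/1681) = 1/(4204032651708/1681) = 1681/4204032651708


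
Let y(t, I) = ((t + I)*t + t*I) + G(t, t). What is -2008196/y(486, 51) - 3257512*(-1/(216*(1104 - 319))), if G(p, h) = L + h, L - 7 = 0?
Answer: 73998616109/6067301895 ≈ 12.196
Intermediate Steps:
L = 7 (L = 7 + 0 = 7)
G(p, h) = 7 + h
y(t, I) = 7 + t + I*t + t*(I + t) (y(t, I) = ((t + I)*t + t*I) + (7 + t) = ((I + t)*t + I*t) + (7 + t) = (t*(I + t) + I*t) + (7 + t) = (I*t + t*(I + t)) + (7 + t) = 7 + t + I*t + t*(I + t))
-2008196/y(486, 51) - 3257512*(-1/(216*(1104 - 319))) = -2008196/(7 + 486 + 486² + 2*51*486) - 3257512*(-1/(216*(1104 - 319))) = -2008196/(7 + 486 + 236196 + 49572) - 3257512/(785*(-216)) = -2008196/286261 - 3257512/(-169560) = -2008196*1/286261 - 3257512*(-1/169560) = -2008196/286261 + 407189/21195 = 73998616109/6067301895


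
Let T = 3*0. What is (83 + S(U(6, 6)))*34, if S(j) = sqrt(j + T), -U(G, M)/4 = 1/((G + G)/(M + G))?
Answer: 2822 + 68*I ≈ 2822.0 + 68.0*I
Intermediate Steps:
T = 0
U(G, M) = -2*(G + M)/G (U(G, M) = -4*(M + G)/(G + G) = -4*(G + M)/(2*G) = -2*(G + M)/G)
S(j) = sqrt(j) (S(j) = sqrt(j + 0) = sqrt(j))
(83 + S(U(6, 6)))*34 = (83 + sqrt(-2 - 2*6/6))*34 = (83 + sqrt(-2 - 2*6*1/6))*34 = (83 + sqrt(-2 - 2))*34 = (83 + sqrt(-4))*34 = (83 + 2*I)*34 = 2822 + 68*I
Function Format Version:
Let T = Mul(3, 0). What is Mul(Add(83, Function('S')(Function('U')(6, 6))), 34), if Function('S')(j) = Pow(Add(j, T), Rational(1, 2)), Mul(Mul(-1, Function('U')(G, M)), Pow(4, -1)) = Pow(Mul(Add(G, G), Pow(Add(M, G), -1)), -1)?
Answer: Add(2822, Mul(68, I)) ≈ Add(2822.0, Mul(68.000, I))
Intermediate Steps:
T = 0
Function('U')(G, M) = Mul(-2, Pow(G, -1), Add(G, M)) (Function('U')(G, M) = Mul(-4, Pow(Mul(Add(G, G), Pow(Add(M, G), -1)), -1)) = Mul(-4, Pow(Mul(Mul(2, G), Pow(Add(G, M), -1)), -1)) = Mul(-4, Pow(Mul(2, G, Pow(Add(G, M), -1)), -1)) = Mul(-4, Mul(Rational(1, 2), Pow(G, -1), Add(G, M))) = Mul(-2, Pow(G, -1), Add(G, M)))
Function('S')(j) = Pow(j, Rational(1, 2)) (Function('S')(j) = Pow(Add(j, 0), Rational(1, 2)) = Pow(j, Rational(1, 2)))
Mul(Add(83, Function('S')(Function('U')(6, 6))), 34) = Mul(Add(83, Pow(Add(-2, Mul(-2, 6, Pow(6, -1))), Rational(1, 2))), 34) = Mul(Add(83, Pow(Add(-2, Mul(-2, 6, Rational(1, 6))), Rational(1, 2))), 34) = Mul(Add(83, Pow(Add(-2, -2), Rational(1, 2))), 34) = Mul(Add(83, Pow(-4, Rational(1, 2))), 34) = Mul(Add(83, Mul(2, I)), 34) = Add(2822, Mul(68, I))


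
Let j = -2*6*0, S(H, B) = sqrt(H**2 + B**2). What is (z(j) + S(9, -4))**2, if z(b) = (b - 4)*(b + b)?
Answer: 97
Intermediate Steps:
S(H, B) = sqrt(B**2 + H**2)
j = 0 (j = -12*0 = 0)
z(b) = 2*b*(-4 + b) (z(b) = (-4 + b)*(2*b) = 2*b*(-4 + b))
(z(j) + S(9, -4))**2 = (2*0*(-4 + 0) + sqrt((-4)**2 + 9**2))**2 = (2*0*(-4) + sqrt(16 + 81))**2 = (0 + sqrt(97))**2 = (sqrt(97))**2 = 97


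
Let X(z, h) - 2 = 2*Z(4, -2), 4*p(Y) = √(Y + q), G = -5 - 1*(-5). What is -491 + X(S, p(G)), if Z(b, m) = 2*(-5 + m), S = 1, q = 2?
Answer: -517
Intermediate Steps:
G = 0 (G = -5 + 5 = 0)
p(Y) = √(2 + Y)/4 (p(Y) = √(Y + 2)/4 = √(2 + Y)/4)
Z(b, m) = -10 + 2*m
X(z, h) = -26 (X(z, h) = 2 + 2*(-10 + 2*(-2)) = 2 + 2*(-10 - 4) = 2 + 2*(-14) = 2 - 28 = -26)
-491 + X(S, p(G)) = -491 - 26 = -517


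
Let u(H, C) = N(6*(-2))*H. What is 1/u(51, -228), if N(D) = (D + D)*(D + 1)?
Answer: 1/13464 ≈ 7.4272e-5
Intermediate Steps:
N(D) = 2*D*(1 + D) (N(D) = (2*D)*(1 + D) = 2*D*(1 + D))
u(H, C) = 264*H (u(H, C) = (2*(6*(-2))*(1 + 6*(-2)))*H = (2*(-12)*(1 - 12))*H = (2*(-12)*(-11))*H = 264*H)
1/u(51, -228) = 1/(264*51) = 1/13464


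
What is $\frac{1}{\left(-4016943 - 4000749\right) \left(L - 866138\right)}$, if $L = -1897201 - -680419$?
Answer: $\frac{1}{16700211020640} \approx 5.988 \cdot 10^{-14}$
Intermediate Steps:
$L = -1216782$ ($L = -1897201 + 680419 = -1216782$)
$\frac{1}{\left(-4016943 - 4000749\right) \left(L - 866138\right)} = \frac{1}{\left(-4016943 - 4000749\right) \left(-1216782 - 866138\right)} = \frac{1}{\left(-8017692\right) \left(-2082920\right)} = \frac{1}{16700211020640}$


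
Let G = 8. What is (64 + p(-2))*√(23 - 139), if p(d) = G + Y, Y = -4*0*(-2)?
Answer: 144*I*√29 ≈ 775.46*I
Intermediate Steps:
Y = 0 (Y = 0*(-2) = 0)
p(d) = 8 (p(d) = 8 + 0 = 8)
(64 + p(-2))*√(23 - 139) = (64 + 8)*√(23 - 139) = 72*√(-116) = 72*(2*I*√29) = 144*I*√29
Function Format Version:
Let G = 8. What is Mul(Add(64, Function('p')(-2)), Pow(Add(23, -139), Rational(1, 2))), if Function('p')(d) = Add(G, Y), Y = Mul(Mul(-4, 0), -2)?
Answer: Mul(144, I, Pow(29, Rational(1, 2))) ≈ Mul(775.46, I)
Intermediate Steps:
Y = 0 (Y = Mul(0, -2) = 0)
Function('p')(d) = 8 (Function('p')(d) = Add(8, 0) = 8)
Mul(Add(64, Function('p')(-2)), Pow(Add(23, -139), Rational(1, 2))) = Mul(Add(64, 8), Pow(Add(23, -139), Rational(1, 2))) = Mul(72, Pow(-116, Rational(1, 2))) = Mul(72, Mul(2, I, Pow(29, Rational(1, 2)))) = Mul(144, I, Pow(29, Rational(1, 2)))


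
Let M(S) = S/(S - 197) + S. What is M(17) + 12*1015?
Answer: 2195443/180 ≈ 12197.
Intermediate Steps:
M(S) = S + S/(-197 + S) (M(S) = S/(-197 + S) + S = S + S/(-197 + S))
M(17) + 12*1015 = 17*(-196 + 17)/(-197 + 17) + 12*1015 = 17*(-179)/(-180) + 12180 = 17*(-1/180)*(-179) + 12180 = 3043/180 + 12180 = 2195443/180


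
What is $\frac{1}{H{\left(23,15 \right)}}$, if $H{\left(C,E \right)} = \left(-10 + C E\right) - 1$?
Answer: $\frac{1}{334} \approx 0.002994$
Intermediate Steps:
$H{\left(C,E \right)} = -11 + C E$
$\frac{1}{H{\left(23,15 \right)}} = \frac{1}{-11 + 23 \cdot 15} = \frac{1}{-11 + 345} = \frac{1}{334}$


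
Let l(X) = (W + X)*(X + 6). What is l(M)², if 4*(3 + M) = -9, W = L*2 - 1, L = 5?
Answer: 2025/256 ≈ 7.9102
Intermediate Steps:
W = 9 (W = 5*2 - 1 = 10 - 1 = 9)
M = -21/4 (M = -3 + (¼)*(-9) = -3 - 9/4 = -21/4 ≈ -5.2500)
l(X) = (6 + X)*(9 + X) (l(X) = (9 + X)*(X + 6) = (9 + X)*(6 + X) = (6 + X)*(9 + X))
l(M)² = (54 + (-21/4)² + 15*(-21/4))² = (54 + 441/16 - 315/4)² = (45/16)² = 2025/256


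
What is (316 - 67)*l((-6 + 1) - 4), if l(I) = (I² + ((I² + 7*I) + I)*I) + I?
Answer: -2241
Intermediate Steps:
l(I) = I + I² + I*(I² + 8*I) (l(I) = (I² + (I² + 8*I)*I) + I = (I² + I*(I² + 8*I)) + I = I + I² + I*(I² + 8*I))
(316 - 67)*l((-6 + 1) - 4) = (316 - 67)*(((-6 + 1) - 4)*(1 + ((-6 + 1) - 4)² + 9*((-6 + 1) - 4))) = 249*((-5 - 4)*(1 + (-5 - 4)² + 9*(-5 - 4))) = 249*(-9*(1 + (-9)² + 9*(-9))) = 249*(-9*(1 + 81 - 81)) = 249*(-9*1) = 249*(-9) = -2241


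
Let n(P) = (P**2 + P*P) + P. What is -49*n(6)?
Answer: -3822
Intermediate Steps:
n(P) = P + 2*P**2 (n(P) = (P**2 + P**2) + P = 2*P**2 + P = P + 2*P**2)
-49*n(6) = -294*(1 + 2*6) = -294*(1 + 12) = -294*13 = -49*78 = -3822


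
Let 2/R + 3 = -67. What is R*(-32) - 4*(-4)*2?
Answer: 1152/35 ≈ 32.914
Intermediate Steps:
R = -1/35 (R = 2/(-3 - 67) = 2/(-70) = 2*(-1/70) = -1/35 ≈ -0.028571)
R*(-32) - 4*(-4)*2 = -1/35*(-32) - 4*(-4)*2 = 32/35 + 16*2 = 32/35 + 32 = 1152/35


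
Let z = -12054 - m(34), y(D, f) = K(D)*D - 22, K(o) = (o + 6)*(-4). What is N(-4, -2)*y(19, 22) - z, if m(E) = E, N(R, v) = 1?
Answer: 10166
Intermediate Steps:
K(o) = -24 - 4*o (K(o) = (6 + o)*(-4) = -24 - 4*o)
y(D, f) = -22 + D*(-24 - 4*D) (y(D, f) = (-24 - 4*D)*D - 22 = D*(-24 - 4*D) - 22 = -22 + D*(-24 - 4*D))
z = -12088 (z = -12054 - 1*34 = -12054 - 34 = -12088)
N(-4, -2)*y(19, 22) - z = 1*(-22 - 4*19*(6 + 19)) - 1*(-12088) = 1*(-22 - 4*19*25) + 12088 = 1*(-22 - 1900) + 12088 = 1*(-1922) + 12088 = -1922 + 12088 = 10166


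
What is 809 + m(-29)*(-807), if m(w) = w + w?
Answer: 47615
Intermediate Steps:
m(w) = 2*w
809 + m(-29)*(-807) = 809 + (2*(-29))*(-807) = 809 - 58*(-807) = 809 + 46806 = 47615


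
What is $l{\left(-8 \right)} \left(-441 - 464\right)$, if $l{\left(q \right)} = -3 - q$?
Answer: $-4525$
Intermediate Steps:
$l{\left(-8 \right)} \left(-441 - 464\right) = \left(-3 - -8\right) \left(-441 - 464\right) = \left(-3 + 8\right) \left(-905\right) = 5 \left(-905\right) = -4525$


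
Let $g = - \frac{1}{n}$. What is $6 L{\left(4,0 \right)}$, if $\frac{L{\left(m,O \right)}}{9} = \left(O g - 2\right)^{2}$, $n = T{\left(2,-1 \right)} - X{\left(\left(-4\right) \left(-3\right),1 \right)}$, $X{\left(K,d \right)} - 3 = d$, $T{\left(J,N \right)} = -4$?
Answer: $216$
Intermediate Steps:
$X{\left(K,d \right)} = 3 + d$
$n = -8$ ($n = -4 - \left(3 + 1\right) = -4 - 4 = -8$)
$g = \frac{1}{8}$ ($g = - \frac{1}{-8} = \left(-1\right) \left(- \frac{1}{8}\right) = \frac{1}{8} \approx 0.125$)
$L{\left(m,O \right)} = 9 \left(-2 + \frac{O}{8}\right)^{2}$ ($L{\left(m,O \right)} = 9 \left(O \frac{1}{8} - 2\right)^{2} = 9 \left(\frac{O}{8} - 2\right)^{2} = 9 \left(-2 + \frac{O}{8}\right)^{2}$)
$6 L{\left(4,0 \right)} = 6 \frac{9 \left(-16 + 0\right)^{2}}{64} = 6 \frac{9 \left(-16\right)^{2}}{64} = 6 \cdot \frac{9}{64} \cdot 256 = 6 \cdot 36 = 216$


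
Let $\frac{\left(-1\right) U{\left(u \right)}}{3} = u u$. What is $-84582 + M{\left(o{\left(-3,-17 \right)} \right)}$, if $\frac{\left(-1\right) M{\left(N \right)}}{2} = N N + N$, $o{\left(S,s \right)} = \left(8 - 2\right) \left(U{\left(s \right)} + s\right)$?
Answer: $-56338806$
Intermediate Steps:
$U{\left(u \right)} = - 3 u^{2}$ ($U{\left(u \right)} = - 3 u u = - 3 u^{2}$)
$o{\left(S,s \right)} = - 18 s^{2} + 6 s$ ($o{\left(S,s \right)} = \left(8 - 2\right) \left(- 3 s^{2} + s\right) = 6 \left(s - 3 s^{2}\right) = - 18 s^{2} + 6 s$)
$M{\left(N \right)} = - 2 N - 2 N^{2}$ ($M{\left(N \right)} = - 2 \left(N N + N\right) = - 2 \left(N^{2} + N\right) = - 2 \left(N + N^{2}\right) = - 2 N - 2 N^{2}$)
$-84582 + M{\left(o{\left(-3,-17 \right)} \right)} = -84582 - 2 \cdot 6 \left(-17\right) \left(1 - -51\right) \left(1 + 6 \left(-17\right) \left(1 - -51\right)\right) = -84582 - 2 \cdot 6 \left(-17\right) \left(1 + 51\right) \left(1 + 6 \left(-17\right) \left(1 + 51\right)\right) = -84582 - 2 \cdot 6 \left(-17\right) 52 \left(1 + 6 \left(-17\right) 52\right) = -84582 - - 10608 \left(1 - 5304\right) = -84582 - \left(-10608\right) \left(-5303\right) = -84582 - 56254224 = -56338806$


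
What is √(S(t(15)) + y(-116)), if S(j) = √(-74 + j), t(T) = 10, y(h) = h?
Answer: 2*√(-29 + 2*I) ≈ 0.37117 + 10.777*I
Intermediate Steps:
√(S(t(15)) + y(-116)) = √(√(-74 + 10) - 116) = √(√(-64) - 116) = √(8*I - 116) = √(-116 + 8*I)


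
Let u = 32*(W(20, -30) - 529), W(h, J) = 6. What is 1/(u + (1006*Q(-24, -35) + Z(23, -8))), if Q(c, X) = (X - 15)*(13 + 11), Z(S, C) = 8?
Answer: -1/1223928 ≈ -8.1704e-7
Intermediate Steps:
Q(c, X) = -360 + 24*X (Q(c, X) = (-15 + X)*24 = -360 + 24*X)
u = -16736 (u = 32*(6 - 529) = 32*(-523) = -16736)
1/(u + (1006*Q(-24, -35) + Z(23, -8))) = 1/(-16736 + (1006*(-360 + 24*(-35)) + 8)) = 1/(-16736 + (1006*(-360 - 840) + 8)) = 1/(-16736 + (1006*(-1200) + 8)) = 1/(-16736 + (-1207200 + 8)) = 1/(-16736 - 1207192) = 1/(-1223928) = -1/1223928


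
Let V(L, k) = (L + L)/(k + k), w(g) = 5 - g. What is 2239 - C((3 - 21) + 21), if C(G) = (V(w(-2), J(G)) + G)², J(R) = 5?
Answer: 55491/25 ≈ 2219.6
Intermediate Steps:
V(L, k) = L/k (V(L, k) = (2*L)/((2*k)) = (2*L)*(1/(2*k)) = L/k)
C(G) = (7/5 + G)² (C(G) = ((5 - 1*(-2))/5 + G)² = ((5 + 2)*(⅕) + G)² = (7*(⅕) + G)² = (7/5 + G)²)
2239 - C((3 - 21) + 21) = 2239 - (7 + 5*((3 - 21) + 21))²/25 = 2239 - (7 + 5*(-18 + 21))²/25 = 2239 - (7 + 5*3)²/25 = 2239 - (7 + 15)²/25 = 2239 - 22²/25 = 2239 - 484/25 = 55491/25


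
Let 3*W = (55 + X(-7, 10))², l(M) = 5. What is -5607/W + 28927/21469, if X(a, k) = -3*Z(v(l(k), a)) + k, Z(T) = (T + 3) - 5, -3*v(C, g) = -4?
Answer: -231276746/96374341 ≈ -2.3998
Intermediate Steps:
v(C, g) = 4/3 (v(C, g) = -⅓*(-4) = 4/3)
Z(T) = -2 + T (Z(T) = (3 + T) - 5 = -2 + T)
X(a, k) = 2 + k (X(a, k) = -3*(-2 + 4/3) + k = -3*(-⅔) + k = 2 + k)
W = 4489/3 (W = (55 + (2 + 10))²/3 = (55 + 12)²/3 = (⅓)*67² = (⅓)*4489 = 4489/3 ≈ 1496.3)
-5607/W + 28927/21469 = -5607/4489/3 + 28927/21469 = -5607*3/4489 + 28927*(1/21469) = -16821/4489 + 28927/21469 = -231276746/96374341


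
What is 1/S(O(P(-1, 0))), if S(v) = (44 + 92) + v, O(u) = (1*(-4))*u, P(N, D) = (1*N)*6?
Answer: 1/160 ≈ 0.0062500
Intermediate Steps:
P(N, D) = 6*N (P(N, D) = N*6 = 6*N)
O(u) = -4*u
S(v) = 136 + v
1/S(O(P(-1, 0))) = 1/(136 - 24*(-1)) = 1/(136 - 4*(-6)) = 1/(136 + 24) = 1/160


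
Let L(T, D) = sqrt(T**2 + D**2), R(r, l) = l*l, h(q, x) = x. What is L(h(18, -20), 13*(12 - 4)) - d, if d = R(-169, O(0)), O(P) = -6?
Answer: -36 + 4*sqrt(701) ≈ 69.906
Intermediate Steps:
R(r, l) = l**2
d = 36 (d = (-6)**2 = 36)
L(T, D) = sqrt(D**2 + T**2)
L(h(18, -20), 13*(12 - 4)) - d = sqrt((13*(12 - 4))**2 + (-20)**2) - 1*36 = sqrt((13*8)**2 + 400) - 36 = sqrt(104**2 + 400) - 36 = sqrt(10816 + 400) - 36 = sqrt(11216) - 36 = 4*sqrt(701) - 36 = -36 + 4*sqrt(701)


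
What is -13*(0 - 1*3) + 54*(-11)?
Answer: -555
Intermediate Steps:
-13*(0 - 1*3) + 54*(-11) = -13*(0 - 3) - 594 = -13*(-3) - 594 = 39 - 594 = -555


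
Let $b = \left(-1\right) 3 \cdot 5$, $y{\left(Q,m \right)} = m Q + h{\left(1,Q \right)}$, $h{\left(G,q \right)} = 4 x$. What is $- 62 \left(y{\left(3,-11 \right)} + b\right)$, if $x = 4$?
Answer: $1984$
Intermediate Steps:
$h{\left(G,q \right)} = 16$ ($h{\left(G,q \right)} = 4 \cdot 4 = 16$)
$y{\left(Q,m \right)} = 16 + Q m$ ($y{\left(Q,m \right)} = m Q + 16 = Q m + 16 = 16 + Q m$)
$b = -15$ ($b = \left(-3\right) 5 = -15$)
$- 62 \left(y{\left(3,-11 \right)} + b\right) = - 62 \left(\left(16 + 3 \left(-11\right)\right) - 15\right) = - 62 \left(\left(16 - 33\right) - 15\right) = - 62 \left(-17 - 15\right) = \left(-62\right) \left(-32\right) = 1984$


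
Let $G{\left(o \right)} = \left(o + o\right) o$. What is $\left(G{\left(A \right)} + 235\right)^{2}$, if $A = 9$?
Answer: $157609$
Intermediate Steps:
$G{\left(o \right)} = 2 o^{2}$ ($G{\left(o \right)} = 2 o o = 2 o^{2}$)
$\left(G{\left(A \right)} + 235\right)^{2} = \left(2 \cdot 9^{2} + 235\right)^{2} = \left(2 \cdot 81 + 235\right)^{2} = \left(162 + 235\right)^{2} = 397^{2} = 157609$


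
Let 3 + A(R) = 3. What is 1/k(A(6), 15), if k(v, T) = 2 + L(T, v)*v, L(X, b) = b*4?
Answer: ½ ≈ 0.50000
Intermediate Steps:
A(R) = 0 (A(R) = -3 + 3 = 0)
L(X, b) = 4*b
k(v, T) = 2 + 4*v² (k(v, T) = 2 + (4*v)*v = 2 + 4*v²)
1/k(A(6), 15) = 1/(2 + 4*0²) = 1/(2 + 4*0) = 1/(2 + 0) = 1/2 = ½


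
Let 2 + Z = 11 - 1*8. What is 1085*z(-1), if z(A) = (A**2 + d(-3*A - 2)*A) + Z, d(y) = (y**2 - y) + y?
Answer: 1085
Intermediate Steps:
Z = 1 (Z = -2 + (11 - 1*8) = -2 + (11 - 8) = -2 + 3 = 1)
d(y) = y**2
z(A) = 1 + A**2 + A*(-2 - 3*A)**2 (z(A) = (A**2 + (-3*A - 2)**2*A) + 1 = (A**2 + (-2 - 3*A)**2*A) + 1 = (A**2 + A*(-2 - 3*A)**2) + 1 = 1 + A**2 + A*(-2 - 3*A)**2)
1085*z(-1) = 1085*(1 + (-1)**2 - (2 + 3*(-1))**2) = 1085*(1 + 1 - (2 - 3)**2) = 1085*(1 + 1 - 1*(-1)**2) = 1085*(1 + 1 - 1*1) = 1085*(1 + 1 - 1) = 1085*1 = 1085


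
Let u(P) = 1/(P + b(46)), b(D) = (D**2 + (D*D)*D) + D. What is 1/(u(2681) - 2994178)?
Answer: -102179/305942113861 ≈ -3.3398e-7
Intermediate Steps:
b(D) = D + D**2 + D**3 (b(D) = (D**2 + D**2*D) + D = (D**2 + D**3) + D = D + D**2 + D**3)
u(P) = 1/(99498 + P) (u(P) = 1/(P + 46*(1 + 46 + 46**2)) = 1/(P + 46*(1 + 46 + 2116)) = 1/(P + 46*2163) = 1/(P + 99498) = 1/(99498 + P))
1/(u(2681) - 2994178) = 1/(1/(99498 + 2681) - 2994178) = 1/(1/102179 - 2994178) = 1/(-305942113861/102179) = -102179/305942113861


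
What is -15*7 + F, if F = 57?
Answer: -48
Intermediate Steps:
-15*7 + F = -15*7 + 57 = -105 + 57 = -48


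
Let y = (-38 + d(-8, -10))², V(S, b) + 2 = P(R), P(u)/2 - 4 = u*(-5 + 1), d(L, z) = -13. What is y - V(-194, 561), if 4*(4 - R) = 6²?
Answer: 2555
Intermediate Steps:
R = -5 (R = 4 - ¼*6² = 4 - ¼*36 = 4 - 9 = -5)
P(u) = 8 - 8*u (P(u) = 8 + 2*(u*(-5 + 1)) = 8 + 2*(u*(-4)) = 8 + 2*(-4*u) = 8 - 8*u)
V(S, b) = 46 (V(S, b) = -2 + (8 - 8*(-5)) = -2 + (8 + 40) = -2 + 48 = 46)
y = 2601 (y = (-38 - 13)² = (-51)² = 2601)
y - V(-194, 561) = 2601 - 1*46 = 2601 - 46 = 2555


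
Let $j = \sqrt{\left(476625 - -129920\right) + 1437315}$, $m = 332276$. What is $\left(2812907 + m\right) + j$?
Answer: $3145183 + 2 \sqrt{510965} \approx 3.1466 \cdot 10^{6}$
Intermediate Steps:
$j = 2 \sqrt{510965}$ ($j = \sqrt{\left(476625 + 129920\right) + 1437315} = \sqrt{606545 + 1437315} = \sqrt{2043860} = 2 \sqrt{510965} \approx 1429.6$)
$\left(2812907 + m\right) + j = \left(2812907 + 332276\right) + 2 \sqrt{510965} = 3145183 + 2 \sqrt{510965}$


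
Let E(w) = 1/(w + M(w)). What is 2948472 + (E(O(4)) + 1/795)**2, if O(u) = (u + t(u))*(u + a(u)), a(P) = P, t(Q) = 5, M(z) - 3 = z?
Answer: 4474282746034396/1517492025 ≈ 2.9485e+6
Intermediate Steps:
M(z) = 3 + z
O(u) = 2*u*(5 + u) (O(u) = (u + 5)*(u + u) = (5 + u)*(2*u) = 2*u*(5 + u))
E(w) = 1/(3 + 2*w) (E(w) = 1/(w + (3 + w)) = 1/(3 + 2*w))
2948472 + (E(O(4)) + 1/795)**2 = 2948472 + (1/(3 + 2*(2*4*(5 + 4))) + 1/795)**2 = 2948472 + (1/(3 + 2*(2*4*9)) + 1/795)**2 = 2948472 + (1/(3 + 2*72) + 1/795)**2 = 2948472 + (1/(3 + 144) + 1/795)**2 = 2948472 + (1/147 + 1/795)**2 = 2948472 + (314/38955)**2 = 2948472 + 98596/1517492025 = 4474282746034396/1517492025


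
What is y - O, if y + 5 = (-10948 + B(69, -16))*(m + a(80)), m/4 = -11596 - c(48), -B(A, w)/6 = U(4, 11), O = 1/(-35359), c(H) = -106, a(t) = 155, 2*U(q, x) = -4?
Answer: 17712153152526/35359 ≈ 5.0092e+8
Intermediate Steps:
U(q, x) = -2 (U(q, x) = (1/2)*(-4) = -2)
O = -1/35359 ≈ -2.8281e-5
B(A, w) = 12 (B(A, w) = -6*(-2) = 12)
m = -45960 (m = 4*(-11596 - 1*(-106)) = 4*(-11596 + 106) = 4*(-11490) = -45960)
y = 500923475 (y = -5 + (-10948 + 12)*(-45960 + 155) = -5 - 10936*(-45805) = -5 + 500923480 = 500923475)
y - O = 500923475 - 1*(-1/35359) = 500923475 + 1/35359 = 17712153152526/35359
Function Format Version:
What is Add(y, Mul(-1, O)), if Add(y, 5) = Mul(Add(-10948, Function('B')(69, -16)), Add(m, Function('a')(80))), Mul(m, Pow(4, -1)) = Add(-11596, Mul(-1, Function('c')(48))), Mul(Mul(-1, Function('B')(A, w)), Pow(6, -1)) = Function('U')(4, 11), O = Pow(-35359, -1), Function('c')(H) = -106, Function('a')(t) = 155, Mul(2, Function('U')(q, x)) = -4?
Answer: Rational(17712153152526, 35359) ≈ 5.0092e+8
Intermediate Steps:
Function('U')(q, x) = -2 (Function('U')(q, x) = Mul(Rational(1, 2), -4) = -2)
O = Rational(-1, 35359) ≈ -2.8281e-5
Function('B')(A, w) = 12 (Function('B')(A, w) = Mul(-6, -2) = 12)
m = -45960 (m = Mul(4, Add(-11596, Mul(-1, -106))) = Mul(4, Add(-11596, 106)) = Mul(4, -11490) = -45960)
y = 500923475 (y = Add(-5, Mul(Add(-10948, 12), Add(-45960, 155))) = Add(-5, Mul(-10936, -45805)) = Add(-5, 500923480) = 500923475)
Add(y, Mul(-1, O)) = Add(500923475, Mul(-1, Rational(-1, 35359))) = Add(500923475, Rational(1, 35359)) = Rational(17712153152526, 35359)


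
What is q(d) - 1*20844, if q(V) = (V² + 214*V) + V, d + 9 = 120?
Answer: 15342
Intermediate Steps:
d = 111 (d = -9 + 120 = 111)
q(V) = V² + 215*V
q(d) - 1*20844 = 111*(215 + 111) - 1*20844 = 111*326 - 20844 = 36186 - 20844 = 15342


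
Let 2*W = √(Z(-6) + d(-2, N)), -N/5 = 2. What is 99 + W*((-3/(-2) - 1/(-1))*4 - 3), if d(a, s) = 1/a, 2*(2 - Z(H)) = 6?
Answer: 99 + 7*I*√6/4 ≈ 99.0 + 4.2866*I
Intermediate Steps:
N = -10 (N = -5*2 = -10)
Z(H) = -1 (Z(H) = 2 - ½*6 = 2 - 3 = -1)
W = I*√6/4 (W = √(-1 + 1/(-2))/2 = √(-1 - ½)/2 = √(-3/2)/2 = (I*√6/2)/2 = I*√6/4 ≈ 0.61237*I)
99 + W*((-3/(-2) - 1/(-1))*4 - 3) = 99 + (I*√6/4)*((-3/(-2) - 1/(-1))*4 - 3) = 99 + (I*√6/4)*((-3*(-½) - 1*(-1))*4 - 3) = 99 + (I*√6/4)*((3/2 + 1)*4 - 3) = 99 + (I*√6/4)*((5/2)*4 - 3) = 99 + (I*√6/4)*(10 - 3) = 99 + (I*√6/4)*7 = 99 + 7*I*√6/4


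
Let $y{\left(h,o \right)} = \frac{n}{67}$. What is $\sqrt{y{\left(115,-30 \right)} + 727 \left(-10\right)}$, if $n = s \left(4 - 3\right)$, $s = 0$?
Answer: $i \sqrt{7270} \approx 85.264 i$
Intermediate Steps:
$n = 0$ ($n = 0 \left(4 - 3\right) = 0 \cdot 1 = 0$)
$y{\left(h,o \right)} = 0$ ($y{\left(h,o \right)} = \frac{0}{67} = 0 \cdot \frac{1}{67} = 0$)
$\sqrt{y{\left(115,-30 \right)} + 727 \left(-10\right)} = \sqrt{0 + 727 \left(-10\right)} = \sqrt{0 - 7270} = \sqrt{-7270} = i \sqrt{7270}$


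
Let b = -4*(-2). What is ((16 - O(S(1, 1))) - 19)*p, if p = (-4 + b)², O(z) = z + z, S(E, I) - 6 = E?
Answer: -272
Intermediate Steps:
b = 8
S(E, I) = 6 + E
O(z) = 2*z
p = 16 (p = (-4 + 8)² = 4² = 16)
((16 - O(S(1, 1))) - 19)*p = ((16 - 2*(6 + 1)) - 19)*16 = ((16 - 2*7) - 19)*16 = ((16 - 1*14) - 19)*16 = ((16 - 14) - 19)*16 = (2 - 19)*16 = -17*16 = -272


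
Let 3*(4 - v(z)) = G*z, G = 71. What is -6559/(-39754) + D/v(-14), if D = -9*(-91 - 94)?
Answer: 51292396/9998131 ≈ 5.1302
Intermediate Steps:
D = 1665 (D = -9*(-185) = 1665)
v(z) = 4 - 71*z/3
-6559/(-39754) + D/v(-14) = -6559/(-39754) + 1665/(4 - 71/3*(-14)) = -6559*(-1/39754) + 1665/(4 + 994/3) = 6559/39754 + 1665/(1006/3) = 6559/39754 + 1665*(3/1006) = 6559/39754 + 4995/1006 = 51292396/9998131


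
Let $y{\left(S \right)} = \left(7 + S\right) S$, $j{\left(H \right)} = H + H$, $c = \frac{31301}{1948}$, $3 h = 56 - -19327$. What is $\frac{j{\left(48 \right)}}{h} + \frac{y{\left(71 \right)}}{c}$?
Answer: $\frac{69704427960}{202235761} \approx 344.67$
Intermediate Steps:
$h = 6461$ ($h = \frac{56 - -19327}{3} = \frac{56 + 19327}{3} = \frac{1}{3} \cdot 19383 = 6461$)
$c = \frac{31301}{1948}$ ($c = 31301 \cdot \frac{1}{1948} = \frac{31301}{1948} \approx 16.068$)
$j{\left(H \right)} = 2 H$
$y{\left(S \right)} = S \left(7 + S\right)$
$\frac{j{\left(48 \right)}}{h} + \frac{y{\left(71 \right)}}{c} = \frac{2 \cdot 48}{6461} + \frac{71 \left(7 + 71\right)}{\frac{31301}{1948}} = 96 \cdot \frac{1}{6461} + 71 \cdot 78 \cdot \frac{1948}{31301} = \frac{96}{6461} + 5538 \cdot \frac{1948}{31301} = \frac{96}{6461} + \frac{10788024}{31301} = \frac{69704427960}{202235761}$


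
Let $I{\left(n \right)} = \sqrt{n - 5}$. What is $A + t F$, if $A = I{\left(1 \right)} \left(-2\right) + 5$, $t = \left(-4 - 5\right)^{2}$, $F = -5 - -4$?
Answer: $-76 - 4 i \approx -76.0 - 4.0 i$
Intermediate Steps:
$I{\left(n \right)} = \sqrt{-5 + n}$
$F = -1$ ($F = -5 + 4 = -1$)
$t = 81$ ($t = \left(-9\right)^{2} = 81$)
$A = 5 - 4 i$ ($A = \sqrt{-5 + 1} \left(-2\right) + 5 = \sqrt{-4} \left(-2\right) + 5 = 2 i \left(-2\right) + 5 = - 4 i + 5 = 5 - 4 i \approx 5.0 - 4.0 i$)
$A + t F = \left(5 - 4 i\right) + 81 \left(-1\right) = \left(5 - 4 i\right) - 81 = -76 - 4 i$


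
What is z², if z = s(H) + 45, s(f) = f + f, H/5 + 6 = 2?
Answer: 25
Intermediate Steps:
H = -20 (H = -30 + 5*2 = -30 + 10 = -20)
s(f) = 2*f
z = 5 (z = 2*(-20) + 45 = -40 + 45 = 5)
z² = 5² = 25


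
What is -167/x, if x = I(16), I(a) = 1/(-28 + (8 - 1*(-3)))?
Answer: 2839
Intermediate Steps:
I(a) = -1/17 (I(a) = 1/(-28 + (8 + 3)) = 1/(-28 + 11) = 1/(-17) = -1/17)
x = -1/17 ≈ -0.058824
-167/x = -167/(-1/17) = -167*(-17) = 2839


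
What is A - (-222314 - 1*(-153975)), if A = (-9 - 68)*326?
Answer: 43237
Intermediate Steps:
A = -25102 (A = -77*326 = -25102)
A - (-222314 - 1*(-153975)) = -25102 - (-222314 - 1*(-153975)) = -25102 - (-222314 + 153975) = -25102 - 1*(-68339) = -25102 + 68339 = 43237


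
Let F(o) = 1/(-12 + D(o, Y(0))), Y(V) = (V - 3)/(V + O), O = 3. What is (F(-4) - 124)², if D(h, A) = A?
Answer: 2601769/169 ≈ 15395.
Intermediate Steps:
Y(V) = (-3 + V)/(3 + V) (Y(V) = (V - 3)/(V + 3) = (-3 + V)/(3 + V))
F(o) = -1/13 (F(o) = 1/(-12 + (-3 + 0)/(3 + 0)) = 1/(-12 - 3/3) = 1/(-12 + (⅓)*(-3)) = 1/(-12 - 1) = 1/(-13) = -1/13)
(F(-4) - 124)² = (-1/13 - 124)² = (-1613/13)² = 2601769/169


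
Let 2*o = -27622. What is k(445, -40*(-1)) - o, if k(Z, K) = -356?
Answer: 13455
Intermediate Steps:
o = -13811 (o = (½)*(-27622) = -13811)
k(445, -40*(-1)) - o = -356 - 1*(-13811) = -356 + 13811 = 13455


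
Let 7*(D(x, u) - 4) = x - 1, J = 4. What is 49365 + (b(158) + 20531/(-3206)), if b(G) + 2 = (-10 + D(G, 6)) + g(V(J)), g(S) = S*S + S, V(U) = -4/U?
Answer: 158289917/3206 ≈ 49373.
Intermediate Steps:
D(x, u) = 27/7 + x/7 (D(x, u) = 4 + (x - 1)/7 = 4 + (-1 + x)/7 = 4 + (-⅐ + x/7) = 27/7 + x/7)
g(S) = S + S² (g(S) = S² + S = S + S²)
b(G) = -57/7 + G/7 (b(G) = -2 + ((-10 + (27/7 + G/7)) + (-4/4)*(1 - 4/4)) = -2 + ((-43/7 + G/7) + (-4*¼)*(1 - 4*¼)) = -2 + ((-43/7 + G/7) - (1 - 1)) = -2 + ((-43/7 + G/7) - 1*0) = -2 + ((-43/7 + G/7) + 0) = -2 + (-43/7 + G/7) = -57/7 + G/7)
49365 + (b(158) + 20531/(-3206)) = 49365 + ((-57/7 + (⅐)*158) + 20531/(-3206)) = 49365 + ((-57/7 + 158/7) + 20531*(-1/3206)) = 49365 + (101/7 - 2933/458) = 49365 + 25727/3206 = 158289917/3206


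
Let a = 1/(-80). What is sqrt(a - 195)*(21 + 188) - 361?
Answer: -361 + 209*I*sqrt(78005)/20 ≈ -361.0 + 2918.6*I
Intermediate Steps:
a = -1/80 ≈ -0.012500
sqrt(a - 195)*(21 + 188) - 361 = sqrt(-1/80 - 195)*(21 + 188) - 361 = sqrt(-15601/80)*209 - 361 = (I*sqrt(78005)/20)*209 - 361 = 209*I*sqrt(78005)/20 - 361 = -361 + 209*I*sqrt(78005)/20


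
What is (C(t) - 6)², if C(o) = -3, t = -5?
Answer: 81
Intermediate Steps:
(C(t) - 6)² = (-3 - 6)² = (-9)² = 81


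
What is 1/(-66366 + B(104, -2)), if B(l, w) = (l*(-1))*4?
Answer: -1/66782 ≈ -1.4974e-5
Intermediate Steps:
B(l, w) = -4*l (B(l, w) = -l*4 = -4*l)
1/(-66366 + B(104, -2)) = 1/(-66366 - 4*104) = 1/(-66366 - 416) = 1/(-66782) = -1/66782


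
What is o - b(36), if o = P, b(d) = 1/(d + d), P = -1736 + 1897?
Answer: 11591/72 ≈ 160.99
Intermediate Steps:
P = 161
b(d) = 1/(2*d)
o = 161
o - b(36) = 161 - 1/(2*36) = 161 - 1*1/72 = 161 - 1/72 = 11591/72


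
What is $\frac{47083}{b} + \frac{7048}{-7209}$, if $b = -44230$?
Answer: $- \frac{651154387}{318854070} \approx -2.0422$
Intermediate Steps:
$\frac{47083}{b} + \frac{7048}{-7209} = \frac{47083}{-44230} + \frac{7048}{-7209} = 47083 \left(- \frac{1}{44230}\right) + 7048 \left(- \frac{1}{7209}\right) = - \frac{47083}{44230} - \frac{7048}{7209} = - \frac{651154387}{318854070}$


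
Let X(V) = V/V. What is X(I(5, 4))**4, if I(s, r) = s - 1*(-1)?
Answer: 1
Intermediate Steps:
I(s, r) = 1 + s (I(s, r) = s + 1 = 1 + s)
X(V) = 1
X(I(5, 4))**4 = 1**4 = 1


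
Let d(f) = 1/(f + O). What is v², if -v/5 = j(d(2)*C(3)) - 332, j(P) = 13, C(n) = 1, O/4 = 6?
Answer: 2544025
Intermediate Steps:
O = 24 (O = 4*6 = 24)
d(f) = 1/(24 + f) (d(f) = 1/(f + 24) = 1/(24 + f))
v = 1595 (v = -5*(13 - 332) = -5*(-319) = 1595)
v² = 1595² = 2544025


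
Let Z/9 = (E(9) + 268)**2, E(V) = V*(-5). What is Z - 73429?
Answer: 374132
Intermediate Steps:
E(V) = -5*V
Z = 447561 (Z = 9*(-5*9 + 268)**2 = 9*(-45 + 268)**2 = 9*223**2 = 9*49729 = 447561)
Z - 73429 = 447561 - 73429 = 374132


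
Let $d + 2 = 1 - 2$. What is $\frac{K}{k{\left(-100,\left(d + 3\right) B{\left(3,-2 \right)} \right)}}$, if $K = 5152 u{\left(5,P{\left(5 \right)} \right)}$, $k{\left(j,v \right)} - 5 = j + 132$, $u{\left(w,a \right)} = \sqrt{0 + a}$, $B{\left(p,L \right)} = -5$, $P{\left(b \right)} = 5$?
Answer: $\frac{5152 \sqrt{5}}{37} \approx 311.36$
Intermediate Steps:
$d = -3$ ($d = -2 + \left(1 - 2\right) = -2 - 1 = -3$)
$u{\left(w,a \right)} = \sqrt{a}$
$k{\left(j,v \right)} = 137 + j$ ($k{\left(j,v \right)} = 5 + \left(j + 132\right) = 5 + \left(132 + j\right) = 137 + j$)
$K = 5152 \sqrt{5} \approx 11520.0$
$\frac{K}{k{\left(-100,\left(d + 3\right) B{\left(3,-2 \right)} \right)}} = \frac{5152 \sqrt{5}}{137 - 100} = \frac{5152 \sqrt{5}}{37}$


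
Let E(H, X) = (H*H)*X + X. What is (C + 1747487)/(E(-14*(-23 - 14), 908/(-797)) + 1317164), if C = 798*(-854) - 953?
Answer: 141473079/134356768 ≈ 1.0530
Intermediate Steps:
C = -682445 (C = -681492 - 953 = -682445)
E(H, X) = X + X*H**2 (E(H, X) = H**2*X + X = X*H**2 + X = X + X*H**2)
(C + 1747487)/(E(-14*(-23 - 14), 908/(-797)) + 1317164) = (-682445 + 1747487)/((908/(-797))*(1 + (-14*(-23 - 14))**2) + 1317164) = 1065042/((908*(-1/797))*(1 + (-14*(-37))**2) + 1317164) = 1065042/(-908*(1 + 518**2)/797 + 1317164) = 1065042/(-908*(1 + 268324)/797 + 1317164) = 1065042/(-908/797*268325 + 1317164) = 1065042/(-243639100/797 + 1317164) = 1065042/(806140608/797) = 1065042*(797/806140608) = 141473079/134356768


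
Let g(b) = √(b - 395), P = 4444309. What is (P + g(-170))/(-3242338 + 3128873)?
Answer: -4444309/113465 - I*√565/113465 ≈ -39.169 - 0.00020949*I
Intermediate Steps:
g(b) = √(-395 + b)
(P + g(-170))/(-3242338 + 3128873) = (4444309 + √(-395 - 170))/(-3242338 + 3128873) = (4444309 + √(-565))/(-113465) = (4444309 + I*√565)*(-1/113465) = -4444309/113465 - I*√565/113465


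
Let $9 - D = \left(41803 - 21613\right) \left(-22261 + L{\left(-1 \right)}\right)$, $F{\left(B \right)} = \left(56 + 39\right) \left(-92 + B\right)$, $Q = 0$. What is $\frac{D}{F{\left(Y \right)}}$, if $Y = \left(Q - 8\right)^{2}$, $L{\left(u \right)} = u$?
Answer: $- \frac{449469789}{2660} \approx -1.6897 \cdot 10^{5}$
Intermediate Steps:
$Y = 64$ ($Y = \left(0 - 8\right)^{2} = \left(-8\right)^{2} = 64$)
$F{\left(B \right)} = -8740 + 95 B$ ($F{\left(B \right)} = 95 \left(-92 + B\right) = -8740 + 95 B$)
$D = 449469789$ ($D = 9 - \left(41803 - 21613\right) \left(-22261 - 1\right) = 9 - 20190 \left(-22262\right) = 9 - -449469780 = 9 + 449469780 = 449469789$)
$\frac{D}{F{\left(Y \right)}} = \frac{449469789}{-8740 + 95 \cdot 64} = \frac{449469789}{-8740 + 6080} = \frac{449469789}{-2660} = 449469789 \left(- \frac{1}{2660}\right) = - \frac{449469789}{2660}$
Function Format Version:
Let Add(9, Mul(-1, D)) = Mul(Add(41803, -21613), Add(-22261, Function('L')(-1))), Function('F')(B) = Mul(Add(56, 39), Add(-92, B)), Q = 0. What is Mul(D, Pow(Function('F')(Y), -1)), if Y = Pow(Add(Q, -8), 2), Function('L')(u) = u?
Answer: Rational(-449469789, 2660) ≈ -1.6897e+5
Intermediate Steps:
Y = 64 (Y = Pow(Add(0, -8), 2) = Pow(-8, 2) = 64)
Function('F')(B) = Add(-8740, Mul(95, B)) (Function('F')(B) = Mul(95, Add(-92, B)) = Add(-8740, Mul(95, B)))
D = 449469789 (D = Add(9, Mul(-1, Mul(Add(41803, -21613), Add(-22261, -1)))) = Add(9, Mul(-1, Mul(20190, -22262))) = Add(9, Mul(-1, -449469780)) = Add(9, 449469780) = 449469789)
Mul(D, Pow(Function('F')(Y), -1)) = Mul(449469789, Pow(Add(-8740, Mul(95, 64)), -1)) = Mul(449469789, Pow(Add(-8740, 6080), -1)) = Mul(449469789, Pow(-2660, -1)) = Mul(449469789, Rational(-1, 2660)) = Rational(-449469789, 2660)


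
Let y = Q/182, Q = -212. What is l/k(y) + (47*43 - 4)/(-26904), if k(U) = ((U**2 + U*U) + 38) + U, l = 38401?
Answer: 118816332473/122377328 ≈ 970.90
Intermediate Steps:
y = -106/91 (y = -212/182 = -212*1/182 = -106/91 ≈ -1.1648)
k(U) = 38 + U + 2*U**2 (k(U) = ((U**2 + U**2) + 38) + U = (2*U**2 + 38) + U = (38 + 2*U**2) + U = 38 + U + 2*U**2)
l/k(y) + (47*43 - 4)/(-26904) = 38401/(38 - 106/91 + 2*(-106/91)**2) + (47*43 - 4)/(-26904) = 38401/(38 - 106/91 + 2*(11236/8281)) + (2021 - 4)*(-1/26904) = 38401/(38 - 106/91 + 22472/8281) + 2017*(-1/26904) = 38401/(327504/8281) - 2017/26904 = 38401*(8281/327504) - 2017/26904 = 317998681/327504 - 2017/26904 = 118816332473/122377328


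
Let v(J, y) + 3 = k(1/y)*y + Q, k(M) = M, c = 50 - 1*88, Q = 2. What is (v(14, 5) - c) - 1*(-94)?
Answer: 132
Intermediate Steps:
c = -38 (c = 50 - 88 = -38)
v(J, y) = 0 (v(J, y) = -3 + (y/y + 2) = -3 + (1 + 2) = -3 + 3 = 0)
(v(14, 5) - c) - 1*(-94) = (0 - 1*(-38)) - 1*(-94) = (0 + 38) + 94 = 38 + 94 = 132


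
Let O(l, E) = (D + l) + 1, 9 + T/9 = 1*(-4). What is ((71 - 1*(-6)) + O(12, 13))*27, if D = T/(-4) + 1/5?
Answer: 64503/20 ≈ 3225.1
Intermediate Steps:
T = -117 (T = -81 + 9*(1*(-4)) = -81 + 9*(-4) = -81 - 36 = -117)
D = 589/20 (D = -117/(-4) + 1/5 = -117*(-1/4) + 1*(1/5) = 117/4 + 1/5 = 589/20 ≈ 29.450)
O(l, E) = 609/20 + l (O(l, E) = (589/20 + l) + 1 = 609/20 + l)
((71 - 1*(-6)) + O(12, 13))*27 = ((71 - 1*(-6)) + (609/20 + 12))*27 = ((71 + 6) + 849/20)*27 = (77 + 849/20)*27 = (2389/20)*27 = 64503/20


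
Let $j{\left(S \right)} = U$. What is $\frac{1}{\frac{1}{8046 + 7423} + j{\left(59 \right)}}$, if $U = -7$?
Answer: $- \frac{15469}{108282} \approx -0.14286$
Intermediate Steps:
$j{\left(S \right)} = -7$
$\frac{1}{\frac{1}{8046 + 7423} + j{\left(59 \right)}} = \frac{1}{\frac{1}{8046 + 7423} - 7} = \frac{1}{\frac{1}{15469} - 7} = \frac{1}{- \frac{108282}{15469}} = - \frac{15469}{108282}$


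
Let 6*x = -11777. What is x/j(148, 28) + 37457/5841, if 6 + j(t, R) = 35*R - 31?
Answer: 47714083/11016126 ≈ 4.3313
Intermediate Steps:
x = -11777/6 (x = (⅙)*(-11777) = -11777/6 ≈ -1962.8)
j(t, R) = -37 + 35*R (j(t, R) = -6 + (35*R - 31) = -6 + (-31 + 35*R) = -37 + 35*R)
x/j(148, 28) + 37457/5841 = -11777/(6*(-37 + 35*28)) + 37457/5841 = -11777/(6*(-37 + 980)) + 37457*(1/5841) = -11777/6/943 + 37457/5841 = -11777/6*1/943 + 37457/5841 = -11777/5658 + 37457/5841 = 47714083/11016126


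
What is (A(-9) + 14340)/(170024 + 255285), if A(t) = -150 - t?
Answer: 14199/425309 ≈ 0.033385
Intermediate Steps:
(A(-9) + 14340)/(170024 + 255285) = ((-150 - 1*(-9)) + 14340)/(170024 + 255285) = ((-150 + 9) + 14340)/425309 = (-141 + 14340)*(1/425309) = 14199*(1/425309) = 14199/425309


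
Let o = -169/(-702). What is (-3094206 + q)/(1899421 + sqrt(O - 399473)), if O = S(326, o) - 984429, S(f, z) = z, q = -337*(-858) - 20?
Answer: -287713504368720/194821282033709 + 8415240*I*sqrt(448384170)/194821282033709 ≈ -1.4768 + 0.00091465*I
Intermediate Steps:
o = 13/54 (o = -169*(-1/702) = 13/54 ≈ 0.24074)
q = 289126 (q = 289146 - 20 = 289126)
O = -53159153/54 (O = 13/54 - 984429 = -53159153/54 ≈ -9.8443e+5)
(-3094206 + q)/(1899421 + sqrt(O - 399473)) = (-3094206 + 289126)/(1899421 + sqrt(-53159153/54 - 399473)) = -2805080/(1899421 + sqrt(-74730695/54)) = -2805080/(1899421 + I*sqrt(448384170)/18)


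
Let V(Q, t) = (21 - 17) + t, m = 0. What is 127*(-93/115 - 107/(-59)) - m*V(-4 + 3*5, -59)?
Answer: 865886/6785 ≈ 127.62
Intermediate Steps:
V(Q, t) = 4 + t
127*(-93/115 - 107/(-59)) - m*V(-4 + 3*5, -59) = 127*(-93/115 - 107/(-59)) - 0*(4 - 59) = 127*(-93*1/115 - 107*(-1/59)) - 0*(-55) = 127*(-93/115 + 107/59) - 1*0 = 127*(6818/6785) + 0 = 865886/6785 + 0 = 865886/6785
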